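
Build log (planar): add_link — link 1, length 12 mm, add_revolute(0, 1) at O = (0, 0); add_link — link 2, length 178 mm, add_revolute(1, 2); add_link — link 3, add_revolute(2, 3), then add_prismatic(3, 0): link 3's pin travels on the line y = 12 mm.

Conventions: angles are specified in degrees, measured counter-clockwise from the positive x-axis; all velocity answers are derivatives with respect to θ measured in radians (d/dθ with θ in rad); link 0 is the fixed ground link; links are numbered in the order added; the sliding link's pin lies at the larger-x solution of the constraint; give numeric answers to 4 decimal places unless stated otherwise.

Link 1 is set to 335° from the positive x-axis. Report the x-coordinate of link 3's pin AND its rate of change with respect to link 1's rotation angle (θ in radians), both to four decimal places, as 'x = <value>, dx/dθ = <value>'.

geometry: r = 12 mm, L = 178 mm, e = 12 mm
crank pin P = (r cos θ, r sin θ) = (10.875693, -5.071419)
h = r sin θ − e = -5.071419 − 12 = -17.071419
x = r cos θ + √(L² − h²) = 10.875693 + 177.179476 = 188.055169
dx/dθ = −r sin θ − h·r cos θ/√(L² − h²) (θ in radians; h = -17.071419) = 6.119303

x = 188.0552, dx/dθ = 6.1193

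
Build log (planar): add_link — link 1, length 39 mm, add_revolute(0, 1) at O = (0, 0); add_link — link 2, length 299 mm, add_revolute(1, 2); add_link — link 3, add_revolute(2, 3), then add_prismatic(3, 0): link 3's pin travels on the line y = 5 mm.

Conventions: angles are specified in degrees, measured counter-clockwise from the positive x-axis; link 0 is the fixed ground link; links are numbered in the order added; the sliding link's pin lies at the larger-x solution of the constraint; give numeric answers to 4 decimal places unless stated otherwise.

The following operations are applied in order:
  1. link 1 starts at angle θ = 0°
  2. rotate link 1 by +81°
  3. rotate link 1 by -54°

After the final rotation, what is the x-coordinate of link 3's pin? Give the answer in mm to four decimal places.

geometry: r = 39 mm, L = 299 mm, e = 5 mm; θ starts at 0°
rotate link 1 by +81°: θ ← 0° +81° = 81°
rotate link 1 by -54°: θ ← 81° -54° = 27°
crank pin P = (r cos θ, r sin θ) = (34.749254, 17.705629)
h = r sin θ − e = 17.705629 − 5 = 12.705629
x = r cos θ + √(L² − h²) = 34.749254 + 298.729923 = 333.479178

333.4792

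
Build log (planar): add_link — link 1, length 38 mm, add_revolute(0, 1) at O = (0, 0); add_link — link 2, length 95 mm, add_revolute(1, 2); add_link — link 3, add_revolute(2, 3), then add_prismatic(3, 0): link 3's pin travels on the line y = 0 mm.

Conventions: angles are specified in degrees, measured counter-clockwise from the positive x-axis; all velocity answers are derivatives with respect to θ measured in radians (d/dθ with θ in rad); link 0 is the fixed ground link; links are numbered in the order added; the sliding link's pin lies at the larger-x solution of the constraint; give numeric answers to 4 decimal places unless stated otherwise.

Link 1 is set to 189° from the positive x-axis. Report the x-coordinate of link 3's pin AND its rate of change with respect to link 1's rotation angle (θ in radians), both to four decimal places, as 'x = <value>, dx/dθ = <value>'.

geometry: r = 38 mm, L = 95 mm, e = 0 mm
crank pin P = (r cos θ, r sin θ) = (-37.532157, -5.944510)
h = r sin θ − e = -5.944510 − 0 = -5.944510
x = r cos θ + √(L² − h²) = -37.532157 + 94.813832 = 57.281675
dx/dθ = −r sin θ − h·r cos θ/√(L² − h²) (θ in radians; h = -5.944510) = 3.591369

x = 57.2817, dx/dθ = 3.5914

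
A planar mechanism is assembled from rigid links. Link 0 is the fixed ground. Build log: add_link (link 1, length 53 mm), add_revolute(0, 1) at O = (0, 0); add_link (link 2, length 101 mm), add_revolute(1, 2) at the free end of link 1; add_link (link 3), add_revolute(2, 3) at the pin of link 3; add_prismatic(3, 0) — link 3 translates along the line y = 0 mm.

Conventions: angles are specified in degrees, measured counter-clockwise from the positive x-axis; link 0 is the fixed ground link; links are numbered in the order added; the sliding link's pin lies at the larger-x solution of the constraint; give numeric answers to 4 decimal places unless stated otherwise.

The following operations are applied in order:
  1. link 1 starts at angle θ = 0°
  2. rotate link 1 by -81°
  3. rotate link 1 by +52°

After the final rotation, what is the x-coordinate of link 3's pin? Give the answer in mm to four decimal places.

geometry: r = 53 mm, L = 101 mm, e = 0 mm; θ starts at 0°
rotate link 1 by -81°: θ ← 0° -81° = -81°
rotate link 1 by +52°: θ ← -81° +52° = -29°
crank pin P = (r cos θ, r sin θ) = (46.354844, -25.694910)
h = r sin θ − e = -25.694910 − 0 = -25.694910
x = r cos θ + √(L² − h²) = 46.354844 + 97.676873 = 144.031718

144.0317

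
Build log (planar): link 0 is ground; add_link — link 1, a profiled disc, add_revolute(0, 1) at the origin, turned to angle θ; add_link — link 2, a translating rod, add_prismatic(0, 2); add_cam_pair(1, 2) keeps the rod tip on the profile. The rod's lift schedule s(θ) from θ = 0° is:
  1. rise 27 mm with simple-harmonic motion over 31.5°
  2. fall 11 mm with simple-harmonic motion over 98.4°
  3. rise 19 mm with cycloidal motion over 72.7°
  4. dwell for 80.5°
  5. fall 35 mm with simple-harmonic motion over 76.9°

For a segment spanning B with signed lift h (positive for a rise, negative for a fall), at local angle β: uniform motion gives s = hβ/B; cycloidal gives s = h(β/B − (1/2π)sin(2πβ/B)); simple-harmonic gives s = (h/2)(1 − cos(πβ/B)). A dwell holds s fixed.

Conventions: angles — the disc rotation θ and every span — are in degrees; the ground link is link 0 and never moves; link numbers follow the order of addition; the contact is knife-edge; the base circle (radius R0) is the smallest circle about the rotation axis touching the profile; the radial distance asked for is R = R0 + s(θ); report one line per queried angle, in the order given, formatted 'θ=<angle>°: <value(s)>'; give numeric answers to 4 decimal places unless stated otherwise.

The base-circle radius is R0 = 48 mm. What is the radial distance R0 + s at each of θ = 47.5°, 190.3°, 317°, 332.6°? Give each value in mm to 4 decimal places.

seg 1 [0°–31.5°] simple-harmonic, h=27: full span → s += 27 → s = 27.0000
seg 2 [31.5°–129.9°] simple-harmonic, h=-11: θ=47.5° here. β=16, B=98.4. -11/2·(1 − cos(π·0.1626)) = -0.7021 → s = 26.2979
seg 2 [31.5°–129.9°] simple-harmonic, h=-11: full span → s += -11 → s = 16.0000
seg 3 [129.9°–202.6°] cycloidal, h=19: θ=190.3° here. β=60.4, B=72.7. 19·(0.8308 − sin(2π·0.8308)/(2π)) = 18.4279 → s = 34.4279
seg 3 [129.9°–202.6°] cycloidal, h=19: full span → s += 19 → s = 35.0000
seg 4 [202.6°–283.1°] dwell: s stays 35.0000
seg 5 [283.1°–360°] simple-harmonic, h=-35: θ=317° here. β=33.9, B=76.9. -35/2·(1 − cos(π·0.4408)) = -14.2658 → s = 20.7342
seg 5 [283.1°–360°] simple-harmonic, h=-35: θ=332.6° here. β=49.5, B=76.9. -35/2·(1 − cos(π·0.6437)) = -25.1343 → s = 9.8657
θ=47.5°: R = R0 + s = 48 + 26.2979 = 74.2979
θ=190.3°: R = R0 + s = 48 + 34.4279 = 82.4279
θ=317°: R = R0 + s = 48 + 20.7342 = 68.7342
θ=332.6°: R = R0 + s = 48 + 9.8657 = 57.8657

θ=47.5°: 74.2979
θ=190.3°: 82.4279
θ=317°: 68.7342
θ=332.6°: 57.8657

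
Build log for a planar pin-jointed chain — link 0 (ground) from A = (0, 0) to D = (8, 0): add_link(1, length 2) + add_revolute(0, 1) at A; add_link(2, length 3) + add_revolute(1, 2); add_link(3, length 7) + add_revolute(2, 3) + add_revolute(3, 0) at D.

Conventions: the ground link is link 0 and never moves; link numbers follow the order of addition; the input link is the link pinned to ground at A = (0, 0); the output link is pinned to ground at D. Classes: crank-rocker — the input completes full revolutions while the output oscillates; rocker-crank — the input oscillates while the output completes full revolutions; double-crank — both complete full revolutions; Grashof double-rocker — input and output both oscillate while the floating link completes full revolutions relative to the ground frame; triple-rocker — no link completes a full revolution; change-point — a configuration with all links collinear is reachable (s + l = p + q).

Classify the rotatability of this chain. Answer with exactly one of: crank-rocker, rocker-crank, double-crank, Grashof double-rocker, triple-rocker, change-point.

lengths: ground=8, input=2, coupler=3, output=7
sorted: s=2 (shortest), l=8 (longest), p+q=10
s + l = 10 vs p + q = 10
s + l = p + q → change-point (collinear configuration reachable)

change-point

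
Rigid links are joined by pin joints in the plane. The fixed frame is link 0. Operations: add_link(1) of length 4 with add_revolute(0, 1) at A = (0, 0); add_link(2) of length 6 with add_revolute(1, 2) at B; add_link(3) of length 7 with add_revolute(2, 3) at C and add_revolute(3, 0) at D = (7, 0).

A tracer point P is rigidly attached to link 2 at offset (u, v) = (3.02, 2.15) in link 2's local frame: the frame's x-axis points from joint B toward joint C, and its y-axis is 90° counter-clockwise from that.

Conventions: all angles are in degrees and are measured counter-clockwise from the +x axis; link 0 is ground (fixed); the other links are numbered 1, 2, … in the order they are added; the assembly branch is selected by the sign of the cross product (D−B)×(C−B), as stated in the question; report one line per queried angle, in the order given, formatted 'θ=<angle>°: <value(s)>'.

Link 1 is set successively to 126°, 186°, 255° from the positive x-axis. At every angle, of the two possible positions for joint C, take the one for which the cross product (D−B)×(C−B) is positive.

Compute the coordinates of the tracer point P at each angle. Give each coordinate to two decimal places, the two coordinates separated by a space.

A=(0,0), D=(7.00,0)
θ=126°: B = A + 4.00·(cos126°, sin126°) = (-2.3511, 3.2361)
θ=126°: |BD| = 9.8953
θ=126°: circle(B,6.00) ∩ circle(D,7.00): a=4.2907, h=4.1940
θ=126°:   candidates: C₊=(3.0752,5.7962) cross=41.501; C₋=(0.3321,-2.1305) cross=-41.501
θ=126°:   branch + wants cross > 0 → take C=(3.0752,5.7962) (cross=41.501)
θ=126°: ex = (C−B)/|BC| = (0.9044,0.4267); ey = (-0.4267,0.9044)
θ=126°: P = B + 3.02·ex + 2.15·ey = (-0.5373,6.4691)
θ=186°: B = A + 4.00·(cos186°, sin186°) = (-3.9781, -0.4181)
θ=186°: |BD| = 10.9860
θ=186°: circle(B,6.00) ∩ circle(D,7.00): a=4.9014, h=3.4607
θ=186°:   candidates: C₊=(0.7880,3.2266) cross=38.020; C₋=(1.0514,-3.6898) cross=-38.020
θ=186°:   branch + wants cross > 0 → take C=(0.7880,3.2266) (cross=38.020)
θ=186°: ex = (C−B)/|BC| = (0.7944,0.6075); ey = (-0.6075,0.7944)
θ=186°: P = B + 3.02·ex + 2.15·ey = (-2.8852,3.1243)
θ=255°: B = A + 4.00·(cos255°, sin255°) = (-1.0353, -3.8637)
θ=255°: |BD| = 8.9159
θ=255°: circle(B,6.00) ∩ circle(D,7.00): a=3.7289, h=4.7005
θ=255°:   candidates: C₊=(0.2884,1.9885) cross=41.910; C₋=(4.3623,-6.4840) cross=-41.910
θ=255°:   branch + wants cross > 0 → take C=(0.2884,1.9885) (cross=41.910)
θ=255°: ex = (C−B)/|BC| = (0.2206,0.9754); ey = (-0.9754,0.2206)
θ=255°: P = B + 3.02·ex + 2.15·ey = (-2.4661,-0.4438)

θ=126°: -0.54 6.47
θ=186°: -2.89 3.12
θ=255°: -2.47 -0.44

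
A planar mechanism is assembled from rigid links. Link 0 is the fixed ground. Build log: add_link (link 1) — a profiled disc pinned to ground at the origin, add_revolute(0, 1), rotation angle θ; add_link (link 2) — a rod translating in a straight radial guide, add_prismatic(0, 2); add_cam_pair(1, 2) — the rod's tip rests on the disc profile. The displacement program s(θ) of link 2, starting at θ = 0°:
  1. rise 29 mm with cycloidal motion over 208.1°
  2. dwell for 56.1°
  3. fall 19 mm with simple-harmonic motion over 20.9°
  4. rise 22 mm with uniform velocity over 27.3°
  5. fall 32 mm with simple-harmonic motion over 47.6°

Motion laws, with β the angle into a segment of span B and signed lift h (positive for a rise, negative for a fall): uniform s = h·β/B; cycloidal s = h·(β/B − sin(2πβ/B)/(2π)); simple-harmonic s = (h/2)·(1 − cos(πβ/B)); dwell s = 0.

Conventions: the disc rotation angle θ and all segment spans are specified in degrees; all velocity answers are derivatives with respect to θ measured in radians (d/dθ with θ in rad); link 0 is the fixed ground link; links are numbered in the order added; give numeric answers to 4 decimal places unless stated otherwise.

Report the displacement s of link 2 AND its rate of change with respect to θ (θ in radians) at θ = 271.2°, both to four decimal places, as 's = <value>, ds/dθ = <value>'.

seg 1 [0°–208.1°] cycloidal, h=29: full span → s += 29 → s = 29.0000
seg 2 [208.1°–264.2°] dwell: s stays 29.0000
seg 3 [264.2°–285.1°] simple-harmonic, h=-19: θ=271.2° here. β=7, B=20.9. -19/2·(1 − cos(π·0.3349)) = -4.7913 → s = 24.2087
velocity in seg [264.2°–285.1°] (simple-harmonic), θ in radians: β = 7° = 0.1222 rad, B = 20.9° = 0.3648 rad; ds/dθ = (πh/(2B)) sin(πβ/B) = (π·(-19)/(2·0.3648)) sin(π·0.3349) = -71.060709 mm/rad

s = 24.2087, ds/dθ = -71.0607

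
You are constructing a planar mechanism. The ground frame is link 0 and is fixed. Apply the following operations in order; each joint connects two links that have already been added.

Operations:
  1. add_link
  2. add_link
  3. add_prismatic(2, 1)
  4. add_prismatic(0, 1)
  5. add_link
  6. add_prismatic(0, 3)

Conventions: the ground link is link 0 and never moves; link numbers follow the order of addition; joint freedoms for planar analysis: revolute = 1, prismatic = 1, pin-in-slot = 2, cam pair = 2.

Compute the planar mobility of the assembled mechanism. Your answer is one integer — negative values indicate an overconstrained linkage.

(L,J1,J2)=(1,0,0); link0 fixed
link1: (2,0,0)
link2: (3,0,0)
P 2-1 [J1]: (3,1,0)
P 0-1 [J1]: (3,2,0)
link3: (4,2,0)
P 0-3 [J1]: (4,3,0)
Grübler: 3·3 − 2·3 − 0 = 3

M = 3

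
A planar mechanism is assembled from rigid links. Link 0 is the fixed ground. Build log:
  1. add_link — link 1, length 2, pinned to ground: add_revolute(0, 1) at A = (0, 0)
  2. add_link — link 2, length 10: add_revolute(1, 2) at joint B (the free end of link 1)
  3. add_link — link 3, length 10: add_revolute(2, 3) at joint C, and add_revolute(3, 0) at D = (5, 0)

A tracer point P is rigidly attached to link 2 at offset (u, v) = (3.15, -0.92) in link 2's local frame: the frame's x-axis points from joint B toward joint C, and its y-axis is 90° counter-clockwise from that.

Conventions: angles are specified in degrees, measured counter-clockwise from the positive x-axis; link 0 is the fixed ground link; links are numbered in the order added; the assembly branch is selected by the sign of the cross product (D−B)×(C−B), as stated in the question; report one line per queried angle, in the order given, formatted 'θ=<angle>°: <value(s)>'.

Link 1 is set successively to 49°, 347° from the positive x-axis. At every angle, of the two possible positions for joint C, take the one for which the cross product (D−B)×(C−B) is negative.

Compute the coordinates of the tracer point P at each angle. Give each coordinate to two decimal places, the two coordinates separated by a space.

A=(0,0), D=(5.00,0)
θ=49°: B = A + 2.00·(cos49°, sin49°) = (1.3121, 1.5094)
θ=49°: |BD| = 3.9848
θ=49°: circle(B,10.00) ∩ circle(D,10.00): a=1.9924, h=9.7995
θ=49°:   candidates: C₊=(6.8680,9.8240) cross=39.049; C₋=(-0.5559,-8.3146) cross=-39.049
θ=49°:   branch - wants cross < 0 → take C=(-0.5559,-8.3146) (cross=-39.049)
θ=49°: ex = (C−B)/|BC| = (-0.1868,-0.9824); ey = (0.9824,-0.1868)
θ=49°: P = B + 3.15·ex + -0.92·ey = (-0.1801,-1.4133)
θ=347°: B = A + 2.00·(cos347°, sin347°) = (1.9487, -0.4499)
θ=347°: |BD| = 3.0843
θ=347°: circle(B,10.00) ∩ circle(D,10.00): a=1.5421, h=9.8804
θ=347°:   candidates: C₊=(2.0331,9.5497) cross=30.474; C₋=(4.9156,-9.9996) cross=-30.474
θ=347°:   branch - wants cross < 0 → take C=(4.9156,-9.9996) (cross=-30.474)
θ=347°: ex = (C−B)/|BC| = (0.2967,-0.9550); ey = (0.9550,0.2967)
θ=347°: P = B + 3.15·ex + -0.92·ey = (2.0047,-3.7310)

θ=49°: -0.18 -1.41
θ=347°: 2.00 -3.73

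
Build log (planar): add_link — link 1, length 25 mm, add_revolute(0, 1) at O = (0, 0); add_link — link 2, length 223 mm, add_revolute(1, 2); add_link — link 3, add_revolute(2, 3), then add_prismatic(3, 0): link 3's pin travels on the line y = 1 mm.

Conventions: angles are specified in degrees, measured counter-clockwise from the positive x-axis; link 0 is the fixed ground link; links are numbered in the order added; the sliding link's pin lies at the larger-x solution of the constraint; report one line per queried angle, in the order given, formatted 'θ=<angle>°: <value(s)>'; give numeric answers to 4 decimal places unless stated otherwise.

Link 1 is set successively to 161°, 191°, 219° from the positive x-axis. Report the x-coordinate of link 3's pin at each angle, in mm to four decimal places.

geometry: r = 25 mm, L = 223 mm, e = 1 mm
θ=161°: crank pin P = (r cos θ, r sin θ) = (-23.637964, 8.139204)
θ=161°: h = r sin θ − e = 8.139204 − 1 = 7.139204
θ=161°: x = r cos θ + √(L² − h²) = -23.637964 + 222.885692 = 199.247728
θ=191°: crank pin P = (r cos θ, r sin θ) = (-24.540680, -4.770225)
θ=191°: h = r sin θ − e = -4.770225 − 1 = -5.770225
θ=191°: x = r cos θ + √(L² − h²) = -24.540680 + 222.925334 = 198.384654
θ=219°: crank pin P = (r cos θ, r sin θ) = (-19.428649, -15.733010)
θ=219°: h = r sin θ − e = -15.733010 − 1 = -16.733010
θ=219°: x = r cos θ + √(L² − h²) = -19.428649 + 222.371325 = 202.942676

θ=161°: 199.2477
θ=191°: 198.3847
θ=219°: 202.9427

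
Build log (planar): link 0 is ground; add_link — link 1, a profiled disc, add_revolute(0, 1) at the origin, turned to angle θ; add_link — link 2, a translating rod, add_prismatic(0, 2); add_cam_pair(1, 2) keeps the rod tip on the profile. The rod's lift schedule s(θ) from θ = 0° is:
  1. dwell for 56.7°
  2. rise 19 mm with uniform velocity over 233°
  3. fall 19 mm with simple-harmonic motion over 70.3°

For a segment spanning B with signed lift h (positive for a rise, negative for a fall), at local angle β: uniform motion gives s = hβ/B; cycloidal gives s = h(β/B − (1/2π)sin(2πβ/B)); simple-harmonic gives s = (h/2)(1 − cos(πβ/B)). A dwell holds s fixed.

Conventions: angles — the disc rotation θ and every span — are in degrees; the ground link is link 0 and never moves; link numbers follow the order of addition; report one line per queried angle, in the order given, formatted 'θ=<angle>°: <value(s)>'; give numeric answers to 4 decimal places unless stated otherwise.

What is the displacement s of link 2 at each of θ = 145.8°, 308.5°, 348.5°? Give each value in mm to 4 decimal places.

seg 1 [0°–56.7°] dwell: s stays 0.0000
seg 2 [56.7°–289.7°] uniform, h=19: θ=145.8° here. β=89.1, B=233. 19·89.1/233 = 7.2657 → s = 7.2657
seg 2 [56.7°–289.7°] uniform, h=19: full span → s += 19 → s = 19.0000
seg 3 [289.7°–360°] simple-harmonic, h=-19: θ=308.5° here. β=18.8, B=70.3. -19/2·(1 − cos(π·0.2674)) = -3.1601 → s = 15.8399
seg 3 [289.7°–360°] simple-harmonic, h=-19: θ=348.5° here. β=58.8, B=70.3. -19/2·(1 − cos(π·0.8364)) = -17.7728 → s = 1.2272

θ=145.8°: 7.2657
θ=308.5°: 15.8399
θ=348.5°: 1.2272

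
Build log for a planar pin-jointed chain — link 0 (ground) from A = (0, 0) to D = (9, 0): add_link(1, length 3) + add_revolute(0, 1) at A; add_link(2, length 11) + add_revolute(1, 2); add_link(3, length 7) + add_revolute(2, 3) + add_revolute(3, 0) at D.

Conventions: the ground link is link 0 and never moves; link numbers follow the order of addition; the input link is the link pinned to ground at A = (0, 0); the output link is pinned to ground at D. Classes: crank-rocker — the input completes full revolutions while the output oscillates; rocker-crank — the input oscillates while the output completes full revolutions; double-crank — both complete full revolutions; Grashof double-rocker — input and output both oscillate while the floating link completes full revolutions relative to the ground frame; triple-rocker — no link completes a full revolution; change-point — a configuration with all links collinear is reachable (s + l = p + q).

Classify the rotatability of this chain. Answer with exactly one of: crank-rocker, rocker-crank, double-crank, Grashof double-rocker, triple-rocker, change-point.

lengths: ground=9, input=3, coupler=11, output=7
sorted: s=3 (shortest), l=11 (longest), p+q=16
s + l = 14 vs p + q = 16
s + l < p + q (Grashof) with shortest = input link → crank-rocker

crank-rocker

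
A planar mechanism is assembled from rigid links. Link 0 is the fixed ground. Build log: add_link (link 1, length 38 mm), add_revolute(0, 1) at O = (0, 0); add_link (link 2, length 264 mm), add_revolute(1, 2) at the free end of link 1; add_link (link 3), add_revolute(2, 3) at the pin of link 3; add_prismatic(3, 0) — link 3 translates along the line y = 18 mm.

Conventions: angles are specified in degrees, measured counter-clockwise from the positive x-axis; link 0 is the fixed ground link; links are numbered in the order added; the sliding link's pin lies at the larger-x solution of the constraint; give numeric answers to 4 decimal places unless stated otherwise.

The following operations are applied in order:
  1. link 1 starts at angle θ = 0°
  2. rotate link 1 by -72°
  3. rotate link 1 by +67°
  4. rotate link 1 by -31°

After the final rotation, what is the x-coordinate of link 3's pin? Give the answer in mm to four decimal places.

geometry: r = 38 mm, L = 264 mm, e = 18 mm; θ starts at 0°
rotate link 1 by -72°: θ ← 0° -72° = -72°
rotate link 1 by +67°: θ ← -72° +67° = -5°
rotate link 1 by -31°: θ ← -5° -31° = -36°
crank pin P = (r cos θ, r sin θ) = (30.742646, -22.335840)
h = r sin θ − e = -22.335840 − 18 = -40.335840
x = r cos θ + √(L² − h²) = 30.742646 + 260.900403 = 291.643048

291.6430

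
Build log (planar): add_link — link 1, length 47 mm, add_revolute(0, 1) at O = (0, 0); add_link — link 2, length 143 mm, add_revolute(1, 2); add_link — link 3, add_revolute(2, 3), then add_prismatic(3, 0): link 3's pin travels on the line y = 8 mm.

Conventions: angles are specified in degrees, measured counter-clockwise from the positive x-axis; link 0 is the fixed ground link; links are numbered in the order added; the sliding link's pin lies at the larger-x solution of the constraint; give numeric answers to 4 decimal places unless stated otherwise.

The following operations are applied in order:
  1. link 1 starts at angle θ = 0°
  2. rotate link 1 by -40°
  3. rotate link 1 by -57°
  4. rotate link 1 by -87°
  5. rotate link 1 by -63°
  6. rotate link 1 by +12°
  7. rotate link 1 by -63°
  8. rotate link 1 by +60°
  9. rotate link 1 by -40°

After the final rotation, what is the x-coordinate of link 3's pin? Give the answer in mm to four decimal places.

geometry: r = 47 mm, L = 143 mm, e = 8 mm; θ starts at 0°
rotate link 1 by -40°: θ ← 0° -40° = -40°
rotate link 1 by -57°: θ ← -40° -57° = -97°
rotate link 1 by -87°: θ ← -97° -87° = -184°
rotate link 1 by -63°: θ ← -184° -63° = -247°
rotate link 1 by +12°: θ ← -247° +12° = -235°
rotate link 1 by -63°: θ ← -235° -63° = -298°
rotate link 1 by +60°: θ ← -298° +60° = -238°
rotate link 1 by -40°: θ ← -238° -40° = -278°
crank pin P = (r cos θ, r sin θ) = (6.541136, 46.542599)
h = r sin θ − e = 46.542599 − 8 = 38.542599
x = r cos θ + √(L² − h²) = 6.541136 + 137.707908 = 144.249044

144.2490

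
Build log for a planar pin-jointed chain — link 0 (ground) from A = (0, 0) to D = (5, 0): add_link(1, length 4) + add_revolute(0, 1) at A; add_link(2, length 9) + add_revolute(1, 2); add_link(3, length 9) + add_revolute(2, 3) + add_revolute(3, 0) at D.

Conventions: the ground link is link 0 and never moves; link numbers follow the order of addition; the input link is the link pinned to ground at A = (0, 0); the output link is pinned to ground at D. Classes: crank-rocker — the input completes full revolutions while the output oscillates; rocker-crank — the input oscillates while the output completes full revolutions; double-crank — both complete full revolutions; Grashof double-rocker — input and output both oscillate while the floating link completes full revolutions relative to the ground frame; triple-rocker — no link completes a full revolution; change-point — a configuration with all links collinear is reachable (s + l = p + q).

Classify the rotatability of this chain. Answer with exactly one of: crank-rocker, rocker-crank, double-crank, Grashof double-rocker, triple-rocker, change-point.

lengths: ground=5, input=4, coupler=9, output=9
sorted: s=4 (shortest), l=9 (longest), p+q=14
s + l = 13 vs p + q = 14
s + l < p + q (Grashof) with shortest = input link → crank-rocker

crank-rocker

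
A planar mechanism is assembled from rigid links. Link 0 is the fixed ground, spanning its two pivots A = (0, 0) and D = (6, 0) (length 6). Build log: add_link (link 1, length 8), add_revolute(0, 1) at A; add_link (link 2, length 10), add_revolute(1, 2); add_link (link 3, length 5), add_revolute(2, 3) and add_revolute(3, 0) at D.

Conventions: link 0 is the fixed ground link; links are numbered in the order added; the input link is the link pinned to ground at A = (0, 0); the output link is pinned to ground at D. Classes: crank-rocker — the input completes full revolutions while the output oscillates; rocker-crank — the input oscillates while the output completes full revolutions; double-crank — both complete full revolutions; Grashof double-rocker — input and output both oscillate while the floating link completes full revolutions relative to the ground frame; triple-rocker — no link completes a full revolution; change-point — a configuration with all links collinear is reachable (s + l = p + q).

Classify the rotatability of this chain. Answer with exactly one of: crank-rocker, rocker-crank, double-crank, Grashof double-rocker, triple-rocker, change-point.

lengths: ground=6, input=8, coupler=10, output=5
sorted: s=5 (shortest), l=10 (longest), p+q=14
s + l = 15 vs p + q = 14
s + l > p + q → non-Grashof → no link fully rotates → triple-rocker

triple-rocker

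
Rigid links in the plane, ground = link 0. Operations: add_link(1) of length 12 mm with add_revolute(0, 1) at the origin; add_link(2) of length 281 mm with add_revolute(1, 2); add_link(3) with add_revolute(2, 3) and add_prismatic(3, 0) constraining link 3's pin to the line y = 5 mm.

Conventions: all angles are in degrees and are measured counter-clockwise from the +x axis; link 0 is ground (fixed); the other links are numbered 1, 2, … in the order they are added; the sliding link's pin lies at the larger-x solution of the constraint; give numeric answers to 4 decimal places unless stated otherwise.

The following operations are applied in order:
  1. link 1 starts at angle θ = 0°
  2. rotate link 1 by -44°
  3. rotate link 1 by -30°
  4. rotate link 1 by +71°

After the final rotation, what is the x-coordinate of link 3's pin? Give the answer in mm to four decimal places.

geometry: r = 12 mm, L = 281 mm, e = 5 mm; θ starts at 0°
rotate link 1 by -44°: θ ← 0° -44° = -44°
rotate link 1 by -30°: θ ← -44° -30° = -74°
rotate link 1 by +71°: θ ← -74° +71° = -3°
crank pin P = (r cos θ, r sin θ) = (11.983554, -0.628031)
h = r sin θ − e = -0.628031 − 5 = -5.628031
x = r cos θ + √(L² − h²) = 11.983554 + 280.943634 = 292.927188

292.9272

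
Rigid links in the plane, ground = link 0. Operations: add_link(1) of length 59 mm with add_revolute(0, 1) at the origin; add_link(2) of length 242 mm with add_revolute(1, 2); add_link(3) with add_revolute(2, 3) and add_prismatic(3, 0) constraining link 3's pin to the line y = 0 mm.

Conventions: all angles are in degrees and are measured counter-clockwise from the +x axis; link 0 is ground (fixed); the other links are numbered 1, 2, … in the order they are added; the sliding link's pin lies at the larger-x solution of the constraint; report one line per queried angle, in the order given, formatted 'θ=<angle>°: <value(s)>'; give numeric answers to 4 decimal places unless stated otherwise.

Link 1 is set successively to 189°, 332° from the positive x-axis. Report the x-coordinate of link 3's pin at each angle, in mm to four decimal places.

geometry: r = 59 mm, L = 242 mm, e = 0 mm
θ=189°: crank pin P = (r cos θ, r sin θ) = (-58.273612, -9.229633)
θ=189°: h = r sin θ − e = -9.229633 − 0 = -9.229633
θ=189°: x = r cos θ + √(L² − h²) = -58.273612 + 241.823932 = 183.550319
θ=332°: crank pin P = (r cos θ, r sin θ) = (52.093908, -27.698822)
θ=332°: h = r sin θ − e = -27.698822 − 0 = -27.698822
θ=332°: x = r cos θ + √(L² − h²) = 52.093908 + 240.409599 = 292.503507

θ=189°: 183.5503
θ=332°: 292.5035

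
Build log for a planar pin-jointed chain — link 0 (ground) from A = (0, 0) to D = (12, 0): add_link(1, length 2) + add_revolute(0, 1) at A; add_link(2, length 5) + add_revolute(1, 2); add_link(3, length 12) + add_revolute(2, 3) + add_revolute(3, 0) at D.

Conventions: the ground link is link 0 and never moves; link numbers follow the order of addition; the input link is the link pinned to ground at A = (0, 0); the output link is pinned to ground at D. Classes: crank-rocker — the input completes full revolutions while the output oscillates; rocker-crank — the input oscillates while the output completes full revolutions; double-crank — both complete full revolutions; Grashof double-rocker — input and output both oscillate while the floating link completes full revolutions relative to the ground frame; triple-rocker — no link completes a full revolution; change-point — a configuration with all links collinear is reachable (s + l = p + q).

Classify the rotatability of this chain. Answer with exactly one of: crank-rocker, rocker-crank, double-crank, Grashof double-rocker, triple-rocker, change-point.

lengths: ground=12, input=2, coupler=5, output=12
sorted: s=2 (shortest), l=12 (longest), p+q=17
s + l = 14 vs p + q = 17
s + l < p + q (Grashof) with shortest = input link → crank-rocker

crank-rocker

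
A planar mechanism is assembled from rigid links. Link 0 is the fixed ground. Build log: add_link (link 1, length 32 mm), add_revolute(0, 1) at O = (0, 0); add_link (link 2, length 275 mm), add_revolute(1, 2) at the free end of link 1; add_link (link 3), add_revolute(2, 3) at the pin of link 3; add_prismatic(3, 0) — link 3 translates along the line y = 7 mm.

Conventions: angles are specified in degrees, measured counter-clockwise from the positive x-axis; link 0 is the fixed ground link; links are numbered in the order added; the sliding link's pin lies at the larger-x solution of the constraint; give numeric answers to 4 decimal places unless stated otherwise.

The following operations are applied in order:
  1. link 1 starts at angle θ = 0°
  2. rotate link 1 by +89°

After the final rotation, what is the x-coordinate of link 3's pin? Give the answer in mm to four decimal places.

geometry: r = 32 mm, L = 275 mm, e = 7 mm; θ starts at 0°
rotate link 1 by +89°: θ ← 0° +89° = 89°
crank pin P = (r cos θ, r sin θ) = (0.558477, 31.995126)
h = r sin θ − e = 31.995126 − 7 = 24.995126
x = r cos θ + √(L² − h²) = 0.558477 + 273.861724 = 274.420201

274.4202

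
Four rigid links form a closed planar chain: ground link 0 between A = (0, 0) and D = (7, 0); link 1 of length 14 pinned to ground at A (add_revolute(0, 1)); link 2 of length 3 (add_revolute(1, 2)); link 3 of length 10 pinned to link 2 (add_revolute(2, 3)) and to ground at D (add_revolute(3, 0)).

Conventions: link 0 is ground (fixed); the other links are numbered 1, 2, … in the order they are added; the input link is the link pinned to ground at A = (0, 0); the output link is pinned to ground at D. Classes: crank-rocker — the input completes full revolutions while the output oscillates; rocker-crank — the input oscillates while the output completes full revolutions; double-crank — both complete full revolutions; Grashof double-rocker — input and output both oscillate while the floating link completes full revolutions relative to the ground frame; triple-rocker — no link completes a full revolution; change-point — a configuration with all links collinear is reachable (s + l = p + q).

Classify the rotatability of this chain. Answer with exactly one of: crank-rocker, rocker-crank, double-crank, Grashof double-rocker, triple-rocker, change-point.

lengths: ground=7, input=14, coupler=3, output=10
sorted: s=3 (shortest), l=14 (longest), p+q=17
s + l = 17 vs p + q = 17
s + l = p + q → change-point (collinear configuration reachable)

change-point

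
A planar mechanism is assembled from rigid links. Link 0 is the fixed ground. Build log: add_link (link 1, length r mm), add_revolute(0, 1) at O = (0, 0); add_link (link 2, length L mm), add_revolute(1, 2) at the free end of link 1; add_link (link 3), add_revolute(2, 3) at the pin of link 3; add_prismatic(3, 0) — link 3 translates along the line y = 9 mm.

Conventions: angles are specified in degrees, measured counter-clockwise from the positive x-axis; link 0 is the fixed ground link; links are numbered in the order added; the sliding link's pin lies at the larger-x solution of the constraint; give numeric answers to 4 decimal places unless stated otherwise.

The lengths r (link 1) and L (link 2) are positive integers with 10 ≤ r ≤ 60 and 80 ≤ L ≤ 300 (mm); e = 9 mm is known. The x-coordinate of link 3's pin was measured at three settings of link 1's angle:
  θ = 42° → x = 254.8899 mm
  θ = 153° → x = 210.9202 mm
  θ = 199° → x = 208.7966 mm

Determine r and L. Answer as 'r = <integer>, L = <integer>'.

constraint per measurement: (x − r cos θ)² + (r sin θ − e)² = L²
subtracting the θ₁ and θ₂ equations cancels the r² and L² terms:
r = (x₁² − x₂²) / (2[(x₁cos θ₁ + e sin θ₁) − (x₂cos θ₂ + e sin θ₂)]) = 27.0000 → r = 27
L² = (x₁ − r cos θ₁)² + (r sin θ₁ − e)² = 55224.9777 → L = 235.0000 → L = 235
check at θ₃=199°: x = 208.7966 (printed 208.7966) ✓

r = 27, L = 235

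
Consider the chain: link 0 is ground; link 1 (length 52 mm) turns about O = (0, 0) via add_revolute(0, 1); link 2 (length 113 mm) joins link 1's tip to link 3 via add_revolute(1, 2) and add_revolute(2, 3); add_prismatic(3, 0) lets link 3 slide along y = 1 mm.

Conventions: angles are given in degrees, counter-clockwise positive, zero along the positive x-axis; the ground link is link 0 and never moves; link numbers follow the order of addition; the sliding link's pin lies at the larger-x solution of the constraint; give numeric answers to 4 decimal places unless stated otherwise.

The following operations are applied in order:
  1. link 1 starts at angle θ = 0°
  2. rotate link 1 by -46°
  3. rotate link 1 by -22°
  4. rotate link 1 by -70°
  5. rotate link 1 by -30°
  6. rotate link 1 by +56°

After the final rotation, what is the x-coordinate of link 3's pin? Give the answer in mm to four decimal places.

geometry: r = 52 mm, L = 113 mm, e = 1 mm; θ starts at 0°
rotate link 1 by -46°: θ ← 0° -46° = -46°
rotate link 1 by -22°: θ ← -46° -22° = -68°
rotate link 1 by -70°: θ ← -68° -70° = -138°
rotate link 1 by -30°: θ ← -138° -30° = -168°
rotate link 1 by +56°: θ ← -168° +56° = -112°
crank pin P = (r cos θ, r sin θ) = (-19.479543, -48.213560)
h = r sin θ − e = -48.213560 − 1 = -49.213560
x = r cos θ + √(L² − h²) = -19.479543 + 101.720330 = 82.240787

82.2408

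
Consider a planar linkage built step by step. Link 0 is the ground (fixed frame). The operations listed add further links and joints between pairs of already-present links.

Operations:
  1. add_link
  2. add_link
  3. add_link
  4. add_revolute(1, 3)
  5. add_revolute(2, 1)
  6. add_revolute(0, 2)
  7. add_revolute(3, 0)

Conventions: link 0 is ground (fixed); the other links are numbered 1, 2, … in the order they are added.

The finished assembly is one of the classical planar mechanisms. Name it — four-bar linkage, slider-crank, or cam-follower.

links: 4 (incl. ground); joints: 4 revolute, 0 prismatic, 0 higher (cam) pair, forming one closed loop
4 links in a single 4R loop → four-bar linkage

four-bar linkage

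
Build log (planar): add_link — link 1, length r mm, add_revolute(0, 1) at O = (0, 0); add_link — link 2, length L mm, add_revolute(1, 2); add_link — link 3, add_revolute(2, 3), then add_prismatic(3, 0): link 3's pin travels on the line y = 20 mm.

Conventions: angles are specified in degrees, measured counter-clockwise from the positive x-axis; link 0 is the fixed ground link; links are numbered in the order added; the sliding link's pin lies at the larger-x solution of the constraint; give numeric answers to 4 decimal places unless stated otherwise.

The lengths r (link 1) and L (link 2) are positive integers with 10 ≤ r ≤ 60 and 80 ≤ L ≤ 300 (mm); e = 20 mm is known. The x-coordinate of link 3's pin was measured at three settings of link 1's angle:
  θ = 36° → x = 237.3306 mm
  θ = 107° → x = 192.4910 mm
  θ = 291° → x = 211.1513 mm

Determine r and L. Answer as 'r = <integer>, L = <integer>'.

constraint per measurement: (x − r cos θ)² + (r sin θ − e)² = L²
subtracting the θ₁ and θ₂ equations cancels the r² and L² terms:
r = (x₁² − x₂²) / (2[(x₁cos θ₁ + e sin θ₁) − (x₂cos θ₂ + e sin θ₂)]) = 40.0000 → r = 40
L² = (x₁ − r cos θ₁)² + (r sin θ₁ − e)² = 42024.9982 → L = 205.0000 → L = 205
check at θ₃=291°: x = 211.1513 (printed 211.1513) ✓

r = 40, L = 205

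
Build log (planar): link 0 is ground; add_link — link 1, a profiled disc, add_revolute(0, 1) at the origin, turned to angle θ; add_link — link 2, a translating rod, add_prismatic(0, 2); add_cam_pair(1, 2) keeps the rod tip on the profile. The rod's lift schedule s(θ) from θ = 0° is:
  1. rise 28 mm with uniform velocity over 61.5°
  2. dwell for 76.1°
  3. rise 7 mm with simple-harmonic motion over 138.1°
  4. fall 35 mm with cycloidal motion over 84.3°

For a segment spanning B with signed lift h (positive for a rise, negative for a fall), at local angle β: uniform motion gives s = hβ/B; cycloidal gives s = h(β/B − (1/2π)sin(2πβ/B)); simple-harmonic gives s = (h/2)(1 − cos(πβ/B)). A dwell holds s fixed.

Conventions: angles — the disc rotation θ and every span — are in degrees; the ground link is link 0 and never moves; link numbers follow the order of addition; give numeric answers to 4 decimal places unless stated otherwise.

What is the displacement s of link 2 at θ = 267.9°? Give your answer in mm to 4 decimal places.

seg 1 [0°–61.5°] uniform, h=28: full span → s += 28 → s = 28.0000
seg 2 [61.5°–137.6°] dwell: s stays 28.0000
seg 3 [137.6°–275.7°] simple-harmonic, h=7: θ=267.9° here. β=130.3, B=138.1. 7/2·(1 − cos(π·0.9435)) = 6.9450 → s = 34.9450

34.9450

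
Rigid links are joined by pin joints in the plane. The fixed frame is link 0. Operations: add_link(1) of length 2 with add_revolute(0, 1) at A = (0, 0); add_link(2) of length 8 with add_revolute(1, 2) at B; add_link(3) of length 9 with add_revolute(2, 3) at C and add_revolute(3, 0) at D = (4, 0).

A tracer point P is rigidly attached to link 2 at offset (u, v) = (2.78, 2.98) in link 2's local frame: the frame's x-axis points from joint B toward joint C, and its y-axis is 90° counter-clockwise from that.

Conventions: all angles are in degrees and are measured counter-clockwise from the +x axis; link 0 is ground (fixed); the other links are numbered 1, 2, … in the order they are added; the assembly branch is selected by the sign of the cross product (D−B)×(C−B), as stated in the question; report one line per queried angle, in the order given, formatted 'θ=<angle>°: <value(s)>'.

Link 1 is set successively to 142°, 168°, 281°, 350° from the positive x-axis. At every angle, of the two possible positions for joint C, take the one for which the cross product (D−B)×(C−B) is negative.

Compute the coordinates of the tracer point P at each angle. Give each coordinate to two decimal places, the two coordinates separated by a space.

A=(0,0), D=(4.00,0)
θ=142°: B = A + 2.00·(cos142°, sin142°) = (-1.5760, 1.2313)
θ=142°: |BD| = 5.7104
θ=142°: circle(B,8.00) ∩ circle(D,9.00): a=1.3667, h=7.8824
θ=142°:   candidates: C₊=(1.4582,8.6336) cross=45.011; C₋=(-1.9412,-6.7603) cross=-45.011
θ=142°:   branch - wants cross < 0 → take C=(-1.9412,-6.7603) (cross=-45.011)
θ=142°: ex = (C−B)/|BC| = (-0.0456,-0.9990); ey = (0.9990,-0.0456)
θ=142°: P = B + 2.78·ex + 2.98·ey = (1.2740,-1.6818)
θ=168°: B = A + 2.00·(cos168°, sin168°) = (-1.9563, 0.4158)
θ=168°: |BD| = 5.9708
θ=168°: circle(B,8.00) ∩ circle(D,9.00): a=1.5618, h=7.8461
θ=168°:   candidates: C₊=(0.1481,8.1341) cross=46.847; C₋=(-0.9447,-7.5200) cross=-46.847
θ=168°:   branch - wants cross < 0 → take C=(-0.9447,-7.5200) (cross=-46.847)
θ=168°: ex = (C−B)/|BC| = (0.1264,-0.9920); ey = (0.9920,0.1264)
θ=168°: P = B + 2.78·ex + 2.98·ey = (1.3513,-1.9650)
θ=281°: B = A + 2.00·(cos281°, sin281°) = (0.3816, -1.9633)
θ=281°: |BD| = 4.1167
θ=281°: circle(B,8.00) ∩ circle(D,9.00): a=-0.0064, h=8.0000
θ=281°:   candidates: C₊=(-3.4393,5.0653) cross=32.933; C₋=(4.1912,-8.9980) cross=-32.933
θ=281°:   branch - wants cross < 0 → take C=(4.1912,-8.9980) (cross=-32.933)
θ=281°: ex = (C−B)/|BC| = (0.4762,-0.8793); ey = (0.8793,0.4762)
θ=281°: P = B + 2.78·ex + 2.98·ey = (4.3259,-2.9888)
θ=350°: B = A + 2.00·(cos350°, sin350°) = (1.9696, -0.3473)
θ=350°: |BD| = 2.0599
θ=350°: circle(B,8.00) ∩ circle(D,9.00): a=-3.0965, h=7.3764
θ=350°:   candidates: C₊=(-2.3263,6.4014) cross=15.194; C₋=(0.1611,-8.1402) cross=-15.194
θ=350°:   branch - wants cross < 0 → take C=(0.1611,-8.1402) (cross=-15.194)
θ=350°: ex = (C−B)/|BC| = (-0.2261,-0.9741); ey = (0.9741,-0.2261)
θ=350°: P = B + 2.78·ex + 2.98·ey = (4.2440,-3.7290)

θ=142°: 1.27 -1.68
θ=168°: 1.35 -1.97
θ=281°: 4.33 -2.99
θ=350°: 4.24 -3.73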